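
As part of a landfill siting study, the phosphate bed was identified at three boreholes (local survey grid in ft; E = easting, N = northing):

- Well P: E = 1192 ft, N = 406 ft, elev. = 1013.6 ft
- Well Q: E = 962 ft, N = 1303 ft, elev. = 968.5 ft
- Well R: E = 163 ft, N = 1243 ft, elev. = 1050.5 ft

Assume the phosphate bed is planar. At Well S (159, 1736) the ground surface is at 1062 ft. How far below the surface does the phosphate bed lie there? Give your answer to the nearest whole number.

48 ft

Let the plane be z = a·E + b·N + c.
Well Q−Well P: −230a + 897b = −45.1;  Well R−Well P: −1029a + 837b = 36.9.
Solving gives a = −0.09699, b = −0.07515.
Then c = 1013.6 − a·1192 − b·406 = 1159.72.
At (159, 1736): z_contact = −15.4 − 130.5 + 1159.72 = 1013.8 ft.
Depth below ground = 1062 − 1013.8 = 48 ft.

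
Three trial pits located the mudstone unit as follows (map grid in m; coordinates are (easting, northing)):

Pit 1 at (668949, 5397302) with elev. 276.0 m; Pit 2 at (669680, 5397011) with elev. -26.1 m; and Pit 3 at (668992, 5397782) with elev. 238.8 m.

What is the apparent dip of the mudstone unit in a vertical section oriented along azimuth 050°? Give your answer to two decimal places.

Let the plane be z = a·E + b·N + c.
Pit 2−Pit 1: 731a − 291b = −302.1;  Pit 3−Pit 1: 43a + 480b = −37.2.
Solving gives a = −0.42883, b = −0.03908.
Unit vector along 050° is (sin 50°, cos 50°) = (0.7660, 0.6428).
Slope in that direction = a·(0.7660) + b·(0.6428) = −0.35362.
Apparent dip = arctan|0.35362| = 19.47° (true dip is 23.3°, so apparent ≤ true as expected).

19.47°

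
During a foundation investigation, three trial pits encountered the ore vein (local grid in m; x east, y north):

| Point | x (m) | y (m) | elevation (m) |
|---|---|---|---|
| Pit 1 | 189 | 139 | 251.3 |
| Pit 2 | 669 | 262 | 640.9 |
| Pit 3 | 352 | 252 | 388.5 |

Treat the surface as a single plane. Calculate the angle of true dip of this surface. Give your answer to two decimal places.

Two edge vectors: Pit 1→Pit 2 = (480, 123, 389.6), Pit 1→Pit 3 = (163, 113, 137.2).
Normal n = (Pit 1→Pit 2) × (Pit 1→Pit 3) = (-27149.2, -2351.2, 34191).
So ∂z/∂x = −n_x/n_z = 0.79405 and ∂z/∂y = −n_y/n_z = 0.06877.
Gradient magnitude |∇z| = √(a² + b²) = √(0.63051 + 0.00473) = 0.79702.
True dip = arctan(0.79702) = 38.56°, dipping toward W (azimuth ≈ 265°).

38.56°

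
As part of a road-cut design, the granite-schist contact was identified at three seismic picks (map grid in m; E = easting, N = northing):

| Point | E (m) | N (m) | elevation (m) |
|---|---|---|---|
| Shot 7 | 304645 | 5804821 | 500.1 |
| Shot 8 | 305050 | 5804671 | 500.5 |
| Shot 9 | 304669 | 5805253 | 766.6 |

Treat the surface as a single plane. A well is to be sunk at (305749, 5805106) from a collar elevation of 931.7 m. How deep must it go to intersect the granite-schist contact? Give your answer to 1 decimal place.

Two edge vectors: Shot 7→Shot 8 = (405, -150, 0.4), Shot 7→Shot 9 = (24, 432, 266.5).
Normal n = (Shot 7→Shot 8) × (Shot 7→Shot 9) = (-40147.8, -107922.9, 178560).
So ∂z/∂E = −n_x/n_z = 0.224842070 and ∂z/∂N = −n_y/n_z = 0.604406922.
Intercept c from Shot 7: 500.1 − 68497.01 − 3508473.99 = −3576470.91.
At (305749, 5805106): z_contact = 68745.24 + 3508646.25 − 3576470.91 = 920.58 m.
Depth below ground = 931.7 − 920.58 = 11.1 m.

11.1 m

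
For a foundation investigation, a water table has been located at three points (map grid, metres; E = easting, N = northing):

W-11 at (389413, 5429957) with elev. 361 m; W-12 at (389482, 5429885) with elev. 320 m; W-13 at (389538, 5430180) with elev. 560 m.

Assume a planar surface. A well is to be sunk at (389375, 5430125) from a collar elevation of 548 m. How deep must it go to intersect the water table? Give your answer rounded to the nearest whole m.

65 m

Two edge vectors: W-11→W-12 = (69, -72, -41), W-11→W-13 = (125, 223, 199).
Normal n = (W-11→W-12) × (W-11→W-13) = (-5185, -18856, 24387).
So ∂z/∂E = −n_x/n_z = 0.21261328 and ∂z/∂N = −n_y/n_z = 0.77319884.
Intercept c from W-11: 361 − 82794.37 − 4198436.43 = −4280869.80.
At (389375, 5430125): z_contact = 82786.3 + 4198566.3 − 4280869.80 = 482.8 m.
Depth below ground = 548 − 482.8 = 65 m.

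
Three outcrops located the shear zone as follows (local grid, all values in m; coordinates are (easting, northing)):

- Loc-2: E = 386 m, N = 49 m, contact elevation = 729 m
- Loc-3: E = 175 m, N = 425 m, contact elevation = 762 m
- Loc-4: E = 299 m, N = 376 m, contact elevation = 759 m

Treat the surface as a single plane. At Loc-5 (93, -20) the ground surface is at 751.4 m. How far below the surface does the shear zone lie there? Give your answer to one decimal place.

Let the plane be z = a·E + b·N + c.
Loc-3−Loc-2: −211a + 376b = 33;  Loc-4−Loc-2: −87a + 327b = 30.
Solving gives a = 0.01348, b = 0.09533.
Then c = 729 − a·386 − b·49 = 719.13.
At (93, -20): z_contact = 1.25 − 1.91 + 719.13 = 718.47 m.
Depth below ground = 751.4 − 718.47 = 32.9 m.

32.9 m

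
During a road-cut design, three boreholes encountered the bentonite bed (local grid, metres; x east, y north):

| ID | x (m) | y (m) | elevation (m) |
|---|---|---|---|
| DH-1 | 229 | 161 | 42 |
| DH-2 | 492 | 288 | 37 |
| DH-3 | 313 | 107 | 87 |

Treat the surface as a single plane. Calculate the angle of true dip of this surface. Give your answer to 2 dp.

Let the plane be z = a·x + b·y + c.
DH-2−DH-1: 263a + 127b = −5;  DH-3−DH-1: 84a − 54b = 45.
Solving gives a = 0.21894, b = −0.49276.
Gradient magnitude |∇z| = √(a² + b²) = √(0.04793 + 0.24281) = 0.53921.
True dip = arctan(0.53921) = 28.33°, dipping toward NNW (azimuth ≈ 336°).

28.33°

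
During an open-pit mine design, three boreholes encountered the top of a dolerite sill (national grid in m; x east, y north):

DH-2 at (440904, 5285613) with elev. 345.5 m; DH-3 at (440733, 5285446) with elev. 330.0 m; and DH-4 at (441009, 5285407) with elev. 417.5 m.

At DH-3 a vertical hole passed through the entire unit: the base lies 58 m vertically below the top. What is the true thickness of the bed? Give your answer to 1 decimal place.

54.7 m

Let the plane be z = a·x + b·y + c.
DH-3−DH-2: −171a − 167b = −15.5;  DH-4−DH-2: 105a − 206b = 72.
Solving gives a = 0.28841, b = −0.20251.
|∇z| = √(a²+b²) = 0.35241, so dip δ = arctan(0.35241) = 19.41°.
True thickness = vertical thickness × cos δ = 58 × cos 19.41° = 54.7 m.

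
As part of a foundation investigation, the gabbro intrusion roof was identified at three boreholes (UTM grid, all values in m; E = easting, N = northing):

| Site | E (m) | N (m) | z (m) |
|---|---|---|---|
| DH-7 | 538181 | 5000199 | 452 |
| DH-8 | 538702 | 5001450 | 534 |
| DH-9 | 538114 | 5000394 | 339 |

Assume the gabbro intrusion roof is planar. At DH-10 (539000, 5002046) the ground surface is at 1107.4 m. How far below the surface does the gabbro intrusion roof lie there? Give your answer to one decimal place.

492.1 m

Let the plane be z = a·E + b·N + c.
DH-8−DH-7: 521a + 1251b = 82;  DH-9−DH-7: −67a + 195b = −113.
Solving gives a = 0.848666753, b = −0.287893987.
Then c = 452 − a·538181 − b·5000199 = 983242.91.
At (539000, 5002046): z_contact = 457431.38 − 1440058.97 + 983242.91 = 615.32 m.
Depth below ground = 1107.4 − 615.32 = 492.1 m.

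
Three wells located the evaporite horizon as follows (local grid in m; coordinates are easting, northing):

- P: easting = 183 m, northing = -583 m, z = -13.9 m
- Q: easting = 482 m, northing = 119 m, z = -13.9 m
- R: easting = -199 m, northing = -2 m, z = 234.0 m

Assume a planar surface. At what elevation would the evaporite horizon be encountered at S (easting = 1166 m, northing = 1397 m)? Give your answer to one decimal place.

Two edge vectors: P→Q = (299, 702, 0), P→R = (-382, 581, 247.9).
Normal n = (P→Q) × (P→R) = (174025.8, -74122.1, 441883).
So ∂z/∂easting = −n_x/n_z = −0.393828 and ∂z/∂northing = −n_y/n_z = 0.167741.
Intercept c from P: -13.9 + 72.07 + 97.79 = 155.96.
At (1166, 1397): z = −459.2 + 234.3 + 155.96 = -68.9 m.

-68.9 m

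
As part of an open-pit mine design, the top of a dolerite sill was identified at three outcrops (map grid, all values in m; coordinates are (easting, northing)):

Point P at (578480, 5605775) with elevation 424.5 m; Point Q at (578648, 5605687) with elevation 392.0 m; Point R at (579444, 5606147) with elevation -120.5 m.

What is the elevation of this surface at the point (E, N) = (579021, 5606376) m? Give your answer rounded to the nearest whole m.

-42 m

Two edge vectors: Point P→Point Q = (168, -88, -32.5), Point P→Point R = (964, 372, -545).
Normal n = (Point P→Point Q) × (Point P→Point R) = (60050, 60230, 147328).
So ∂z/∂E = −n_x/n_z = −0.40759394 and ∂z/∂N = −n_y/n_z = −0.40881570.
Intercept c from Point P: 424.5 + 235784.94 + 2291728.85 = 2527938.29.
At (579021, 5606376): z = −236005.5 − 2291974.5 + 2527938.29 = -41.7 m.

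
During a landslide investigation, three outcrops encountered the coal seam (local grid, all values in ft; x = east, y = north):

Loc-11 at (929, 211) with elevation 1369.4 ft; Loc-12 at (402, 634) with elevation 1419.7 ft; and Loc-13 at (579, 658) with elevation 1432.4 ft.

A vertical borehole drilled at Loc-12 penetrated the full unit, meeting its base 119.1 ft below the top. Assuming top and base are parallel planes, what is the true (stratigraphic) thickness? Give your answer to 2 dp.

117.12 ft

Let the plane be z = a·x + b·y + c.
Loc-12−Loc-11: −527a + 423b = 50.3;  Loc-13−Loc-11: −350a + 447b = 63.
Solving gives a = 0.04759, b = 0.17820.
|∇z| = √(a²+b²) = 0.18445, so dip δ = arctan(0.18445) = 10.45°.
True thickness = vertical thickness × cos δ = 119.1 × cos 10.45° = 117.12 ft.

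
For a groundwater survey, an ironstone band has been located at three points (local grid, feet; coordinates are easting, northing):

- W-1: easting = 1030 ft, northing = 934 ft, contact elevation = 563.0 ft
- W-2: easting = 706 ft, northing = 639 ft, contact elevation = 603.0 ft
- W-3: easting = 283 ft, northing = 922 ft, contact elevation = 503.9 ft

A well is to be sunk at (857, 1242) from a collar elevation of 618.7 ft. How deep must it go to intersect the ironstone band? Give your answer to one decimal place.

Let the plane be z = a·easting + b·northing + c.
W-2−W-1: −324a − 295b = 40;  W-3−W-1: −747a − 12b = −59.1.
Solving gives a = 0.082755, b = −0.226483.
Then c = 563 − a·1030 − b·934 = 689.30.
At (857, 1242): z_contact = 70.92 − 281.29 + 689.30 = 478.93 ft.
Depth below ground = 618.7 − 478.93 = 139.8 ft.

139.8 ft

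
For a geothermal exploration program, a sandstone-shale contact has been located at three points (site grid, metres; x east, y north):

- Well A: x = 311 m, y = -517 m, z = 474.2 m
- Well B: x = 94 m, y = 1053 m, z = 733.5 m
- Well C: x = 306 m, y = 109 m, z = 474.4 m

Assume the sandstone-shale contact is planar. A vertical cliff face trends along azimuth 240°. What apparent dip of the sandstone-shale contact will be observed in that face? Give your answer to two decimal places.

47.75°

Two edge vectors: Well A→Well B = (-217, 1570, 259.3), Well A→Well C = (-5, 626, 0.2).
Normal n = (Well A→Well B) × (Well A→Well C) = (-162007.8, -1253.1, -127992).
So ∂z/∂x = −n_x/n_z = −1.26577 and ∂z/∂y = −n_y/n_z = −0.00979.
Unit vector along 240° is (sin 240°, cos 240°) = (-0.8660, -0.5000).
Slope in that direction = a·(-0.8660) + b·(-0.5000) = 1.10108.
Apparent dip = arctan|1.10108| = 47.75° (true dip is 51.7°, so apparent ≤ true as expected).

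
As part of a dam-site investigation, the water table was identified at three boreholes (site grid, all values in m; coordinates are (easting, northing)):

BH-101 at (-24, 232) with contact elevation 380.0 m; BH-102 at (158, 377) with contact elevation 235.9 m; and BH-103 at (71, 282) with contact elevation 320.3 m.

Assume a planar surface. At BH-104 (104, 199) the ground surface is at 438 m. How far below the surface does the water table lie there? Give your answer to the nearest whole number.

78 m

Let the plane be z = a·E + b·N + c.
BH-102−BH-101: 182a + 145b = −144.1;  BH-103−BH-101: 95a + 50b = −59.7.
Solving gives a = −0.31048, b = −0.60409.
Then c = 380 − a·-24 − b·232 = 512.70.
At (104, 199): z_contact = −32.3 − 120.2 + 512.70 = 360.2 m.
Depth below ground = 438 − 360.2 = 78 m.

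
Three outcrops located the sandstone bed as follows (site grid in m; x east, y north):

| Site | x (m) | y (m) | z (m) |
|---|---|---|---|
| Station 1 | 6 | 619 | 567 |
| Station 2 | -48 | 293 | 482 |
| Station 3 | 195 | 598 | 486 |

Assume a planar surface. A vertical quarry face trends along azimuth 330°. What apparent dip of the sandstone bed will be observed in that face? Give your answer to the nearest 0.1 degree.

25.6°

Let the plane be z = a·x + b·y + c.
Station 2−Station 1: −54a − 326b = −85;  Station 3−Station 1: 189a − 21b = −81.
Solving gives a = −0.39238, b = 0.32573.
Unit vector along 330° is (sin 330°, cos 330°) = (-0.5000, 0.8660).
Slope in that direction = a·(-0.5000) + b·(0.8660) = 0.47828.
Apparent dip = arctan|0.47828| = 25.6° (true dip is 27.0°, so apparent ≤ true as expected).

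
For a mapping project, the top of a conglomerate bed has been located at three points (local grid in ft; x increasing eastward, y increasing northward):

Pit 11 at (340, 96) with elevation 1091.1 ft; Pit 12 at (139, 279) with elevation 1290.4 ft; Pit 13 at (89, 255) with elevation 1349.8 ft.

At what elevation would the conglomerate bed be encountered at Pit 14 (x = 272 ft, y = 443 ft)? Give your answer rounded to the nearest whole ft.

1118 ft

Let the plane be z = a·x + b·y + c.
Pit 12−Pit 11: −201a + 183b = 199.3;  Pit 13−Pit 11: −251a + 159b = 258.7.
Solving gives a = −1.12018, b = −0.14129.
Then c = 1091.1 − a·340 − b·96 = 1485.53.
At (272, 443): z = −304.7 − 62.6 + 1485.53 = 1118.2 ft.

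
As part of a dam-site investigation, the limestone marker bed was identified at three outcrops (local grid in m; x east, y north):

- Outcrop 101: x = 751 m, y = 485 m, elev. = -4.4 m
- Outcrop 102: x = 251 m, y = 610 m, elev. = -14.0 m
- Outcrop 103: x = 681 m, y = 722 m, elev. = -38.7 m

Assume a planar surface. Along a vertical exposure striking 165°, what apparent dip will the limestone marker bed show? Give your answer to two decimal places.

Two edge vectors: Outcrop 101→Outcrop 102 = (-500, 125, -9.6), Outcrop 101→Outcrop 103 = (-70, 237, -34.3).
Normal n = (Outcrop 101→Outcrop 102) × (Outcrop 101→Outcrop 103) = (-2012.3, -16478, -109750).
So ∂z/∂x = −n_x/n_z = −0.01834 and ∂z/∂y = −n_y/n_z = −0.15014.
Unit vector along 165° is (sin 165°, cos 165°) = (0.2588, -0.9659).
Slope in that direction = a·(0.2588) + b·(-0.9659) = 0.14028.
Apparent dip = arctan|0.14028| = 7.99° (true dip is 8.6°, so apparent ≤ true as expected).

7.99°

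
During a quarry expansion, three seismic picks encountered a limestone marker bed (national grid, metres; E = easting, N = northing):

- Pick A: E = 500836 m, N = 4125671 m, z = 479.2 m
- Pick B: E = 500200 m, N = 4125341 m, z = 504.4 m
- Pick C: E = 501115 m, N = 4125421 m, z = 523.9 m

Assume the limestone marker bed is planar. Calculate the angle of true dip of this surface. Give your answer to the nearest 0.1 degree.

8.3°

Two edge vectors: Pick A→Pick B = (-636, -330, 25.2), Pick A→Pick C = (279, -250, 44.7).
Normal n = (Pick A→Pick B) × (Pick A→Pick C) = (-8451, 35460, 251070).
So ∂z/∂E = −n_x/n_z = 0.03366 and ∂z/∂N = −n_y/n_z = −0.14124.
Gradient magnitude |∇z| = √(a² + b²) = √(0.00113 + 0.01995) = 0.14519.
True dip = arctan(0.14519) = 8.3°, dipping toward NNW (azimuth ≈ 347°).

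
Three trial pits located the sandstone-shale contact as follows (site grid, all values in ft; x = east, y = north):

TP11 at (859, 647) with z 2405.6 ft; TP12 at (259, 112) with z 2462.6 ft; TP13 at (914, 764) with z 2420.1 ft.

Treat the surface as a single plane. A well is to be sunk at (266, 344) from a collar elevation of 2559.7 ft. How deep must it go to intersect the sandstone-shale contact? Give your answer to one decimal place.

Let the plane be z = a·x + b·y + c.
TP12−TP11: −600a − 535b = 57;  TP13−TP11: 55a + 117b = 14.5.
Solving gives a = −0.35381, b = 0.29025.
Then c = 2405.6 − a·859 − b·647 = 2521.73.
At (266, 344): z_contact = −94.11 + 99.85 + 2521.73 = 2527.46 ft.
Depth below ground = 2559.7 − 2527.46 = 32.2 ft.

32.2 ft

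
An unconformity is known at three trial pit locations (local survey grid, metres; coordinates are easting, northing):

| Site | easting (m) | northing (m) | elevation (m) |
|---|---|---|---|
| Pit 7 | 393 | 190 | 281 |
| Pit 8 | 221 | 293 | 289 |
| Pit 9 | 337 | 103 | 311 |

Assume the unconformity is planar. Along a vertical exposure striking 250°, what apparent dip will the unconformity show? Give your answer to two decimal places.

14.00°

Two edge vectors: Pit 7→Pit 8 = (-172, 103, 8), Pit 7→Pit 9 = (-56, -87, 30).
Normal n = (Pit 7→Pit 8) × (Pit 7→Pit 9) = (3786, 4712, 20732).
So ∂z/∂easting = −n_x/n_z = −0.18262 and ∂z/∂northing = −n_y/n_z = −0.22728.
Unit vector along 250° is (sin 250°, cos 250°) = (-0.9397, -0.3420).
Slope in that direction = a·(-0.9397) + b·(-0.3420) = 0.24934.
Apparent dip = arctan|0.24934| = 14.00° (true dip is 16.3°, so apparent ≤ true as expected).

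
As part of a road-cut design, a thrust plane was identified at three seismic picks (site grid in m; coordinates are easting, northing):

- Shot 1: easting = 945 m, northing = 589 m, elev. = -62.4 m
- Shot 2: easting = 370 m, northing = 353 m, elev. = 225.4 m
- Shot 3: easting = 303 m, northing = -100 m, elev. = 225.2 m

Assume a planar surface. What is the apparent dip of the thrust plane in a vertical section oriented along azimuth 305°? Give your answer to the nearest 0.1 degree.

Two edge vectors: Shot 1→Shot 2 = (-575, -236, 287.8), Shot 1→Shot 3 = (-642, -689, 287.6).
Normal n = (Shot 1→Shot 2) × (Shot 1→Shot 3) = (130420.6, -19397.6, 244663).
So ∂z/∂easting = −n_x/n_z = −0.53306 and ∂z/∂northing = −n_y/n_z = 0.07928.
Unit vector along 305° is (sin 305°, cos 305°) = (-0.8192, 0.5736).
Slope in that direction = a·(-0.8192) + b·(0.5736) = 0.48213.
Apparent dip = arctan|0.48213| = 25.7° (true dip is 28.3°, so apparent ≤ true as expected).

25.7°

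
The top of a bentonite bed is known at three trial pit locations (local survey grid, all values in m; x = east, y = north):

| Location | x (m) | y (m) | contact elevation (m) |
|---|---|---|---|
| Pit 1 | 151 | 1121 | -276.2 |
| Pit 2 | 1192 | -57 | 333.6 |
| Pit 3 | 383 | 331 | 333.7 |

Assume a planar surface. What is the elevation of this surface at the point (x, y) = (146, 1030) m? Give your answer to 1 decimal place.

Let the plane be z = a·x + b·y + c.
Pit 2−Pit 1: 1041a − 1178b = 609.8;  Pit 3−Pit 1: 232a − 790b = 609.9.
Solving gives a = −0.431111, b = −0.898630.
Then c = -276.2 − a·151 − b·1121 = 796.26.
At (146, 1030): z = −62.9 − 925.6 + 796.26 = -192.3 m.

-192.3 m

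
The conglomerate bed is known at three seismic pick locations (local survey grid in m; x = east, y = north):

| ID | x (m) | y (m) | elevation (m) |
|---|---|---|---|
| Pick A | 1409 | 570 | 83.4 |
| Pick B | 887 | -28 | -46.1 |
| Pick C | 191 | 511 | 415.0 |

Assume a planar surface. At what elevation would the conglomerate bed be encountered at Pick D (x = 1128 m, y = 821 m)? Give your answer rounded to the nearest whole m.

Two edge vectors: Pick A→Pick B = (-522, -598, -129.5), Pick A→Pick C = (-1218, -59, 331.6).
Normal n = (Pick A→Pick B) × (Pick A→Pick C) = (-205937.3, 330826.2, -697566).
So ∂z/∂x = −n_x/n_z = −0.29522 and ∂z/∂y = −n_y/n_z = 0.47426.
Intercept c from Pick A: 83.4 + 415.97 − 270.33 = 229.04.
At (1128, 821): z = −333.0 + 389.4 + 229.04 = 285.4 m.

285 m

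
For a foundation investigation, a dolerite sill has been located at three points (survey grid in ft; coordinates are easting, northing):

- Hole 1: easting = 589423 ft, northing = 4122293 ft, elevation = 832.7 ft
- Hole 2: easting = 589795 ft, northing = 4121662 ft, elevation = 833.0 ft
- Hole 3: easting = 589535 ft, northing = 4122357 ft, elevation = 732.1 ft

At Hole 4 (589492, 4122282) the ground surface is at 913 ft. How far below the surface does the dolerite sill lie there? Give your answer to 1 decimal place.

Two edge vectors: Hole 1→Hole 2 = (372, -631, 0.3), Hole 1→Hole 3 = (112, 64, -100.6).
Normal n = (Hole 1→Hole 2) × (Hole 1→Hole 3) = (63459.4, 37456.8, 94480).
So ∂z/∂easting = −n_x/n_z = −0.671670195 and ∂z/∂northing = −n_y/n_z = −0.396452159.
Intercept c from Hole 1: 832.7 + 395897.86 + 1634291.96 = 2031022.52.
At (589492, 4122282): z_contact = −395944.21 − 1634287.60 + 2031022.52 = 790.72 ft.
Depth below ground = 913 − 790.72 = 122.3 ft.

122.3 ft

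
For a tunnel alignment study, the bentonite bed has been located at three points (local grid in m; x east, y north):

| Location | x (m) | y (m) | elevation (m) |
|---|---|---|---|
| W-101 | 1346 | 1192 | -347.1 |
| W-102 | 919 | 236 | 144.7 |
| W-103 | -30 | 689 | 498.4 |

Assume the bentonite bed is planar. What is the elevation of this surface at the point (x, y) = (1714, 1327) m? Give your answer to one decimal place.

-573.4 m

Let the plane be z = a·x + b·y + c.
W-102−W-101: −427a − 956b = 491.8;  W-103−W-101: −1376a − 503b = 845.5.
Solving gives a = −0.509617, b = −0.286813.
Then c = -347.1 − a·1346 − b·1192 = 680.73.
At (1714, 1327): z = −873.5 − 380.6 + 680.73 = -573.4 m.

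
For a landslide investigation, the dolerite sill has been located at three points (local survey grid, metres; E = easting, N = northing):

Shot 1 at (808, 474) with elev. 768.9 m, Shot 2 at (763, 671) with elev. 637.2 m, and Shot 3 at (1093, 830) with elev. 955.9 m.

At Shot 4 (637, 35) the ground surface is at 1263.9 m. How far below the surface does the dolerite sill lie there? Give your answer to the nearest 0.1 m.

Two edge vectors: Shot 1→Shot 2 = (-45, 197, -131.7), Shot 1→Shot 3 = (285, 356, 187).
Normal n = (Shot 1→Shot 2) × (Shot 1→Shot 3) = (83724.2, -29119.5, -72165).
So ∂z/∂E = −n_x/n_z = 1.160177 and ∂z/∂N = −n_y/n_z = −0.403513.
Intercept c from Shot 1: 768.9 − 937.42 + 191.27 = 22.74.
At (637, 35): z_contact = 739.03 − 14.12 + 22.74 = 747.65 m.
Depth below ground = 1263.9 − 747.65 = 516.2 m.

516.2 m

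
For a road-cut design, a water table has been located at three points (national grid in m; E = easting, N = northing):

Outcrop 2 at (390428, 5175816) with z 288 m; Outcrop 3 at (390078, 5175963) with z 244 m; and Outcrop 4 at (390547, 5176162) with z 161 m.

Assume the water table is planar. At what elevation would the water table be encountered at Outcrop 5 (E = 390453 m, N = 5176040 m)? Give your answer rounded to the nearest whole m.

Let the plane be z = a·E + b·N + c.
Outcrop 3−Outcrop 2: −350a + 147b = −44;  Outcrop 4−Outcrop 2: 119a + 346b = −127.
Solving gives a = −0.02485696, b = −0.35850295.
Then c = 288 − a·390428 − b·5175816 = 1865538.18.
At (390453, 5176040): z = −9705.5 − 1855625.6 + 1865538.18 = 207.1 m.

207 m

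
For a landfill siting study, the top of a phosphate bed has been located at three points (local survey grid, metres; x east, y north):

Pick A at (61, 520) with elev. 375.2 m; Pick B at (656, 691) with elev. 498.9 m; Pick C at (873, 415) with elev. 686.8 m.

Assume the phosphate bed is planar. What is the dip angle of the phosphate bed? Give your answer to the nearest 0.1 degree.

28.2°

Let the plane be z = a·x + b·y + c.
Pick B−Pick A: 595a + 171b = 123.7;  Pick C−Pick A: 812a − 105b = 311.6.
Solving gives a = 0.32918, b = −0.42199.
Gradient magnitude |∇z| = √(a² + b²) = √(0.10836 + 0.17807) = 0.53519.
True dip = arctan(0.53519) = 28.2°, dipping toward NW (azimuth ≈ 322°).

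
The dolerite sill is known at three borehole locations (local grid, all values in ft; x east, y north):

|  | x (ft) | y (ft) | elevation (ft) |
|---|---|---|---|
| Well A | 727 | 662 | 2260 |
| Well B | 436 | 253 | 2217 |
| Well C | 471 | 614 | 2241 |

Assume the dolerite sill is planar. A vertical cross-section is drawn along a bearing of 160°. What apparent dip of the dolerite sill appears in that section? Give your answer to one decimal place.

Let the plane be z = a·x + b·y + c.
Well B−Well A: −291a − 409b = −43;  Well C−Well A: −256a − 48b = −19.
Solving gives a = 0.06290, b = 0.06038.
Unit vector along 160° is (sin 160°, cos 160°) = (0.3420, -0.9397).
Slope in that direction = a·(0.3420) + b·(-0.9397) = −0.03523.
Apparent dip = arctan|0.03523| = 2.0° (true dip is 5.0°, so apparent ≤ true as expected).

2.0°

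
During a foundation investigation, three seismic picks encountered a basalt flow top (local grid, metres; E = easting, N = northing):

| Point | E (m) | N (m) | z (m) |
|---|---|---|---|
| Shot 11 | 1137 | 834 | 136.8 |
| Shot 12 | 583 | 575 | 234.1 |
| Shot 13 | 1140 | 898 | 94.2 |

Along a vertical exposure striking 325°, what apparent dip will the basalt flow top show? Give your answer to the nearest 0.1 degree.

Two edge vectors: Shot 11→Shot 12 = (-554, -259, 97.3), Shot 11→Shot 13 = (3, 64, -42.6).
Normal n = (Shot 11→Shot 12) × (Shot 11→Shot 13) = (4806.2, -23308.5, -34679).
So ∂z/∂E = −n_x/n_z = 0.13859 and ∂z/∂N = −n_y/n_z = −0.67212.
Unit vector along 325° is (sin 325°, cos 325°) = (-0.5736, 0.8192).
Slope in that direction = a·(-0.5736) + b·(0.8192) = −0.63006.
Apparent dip = arctan|0.63006| = 32.2° (true dip is 34.5°, so apparent ≤ true as expected).

32.2°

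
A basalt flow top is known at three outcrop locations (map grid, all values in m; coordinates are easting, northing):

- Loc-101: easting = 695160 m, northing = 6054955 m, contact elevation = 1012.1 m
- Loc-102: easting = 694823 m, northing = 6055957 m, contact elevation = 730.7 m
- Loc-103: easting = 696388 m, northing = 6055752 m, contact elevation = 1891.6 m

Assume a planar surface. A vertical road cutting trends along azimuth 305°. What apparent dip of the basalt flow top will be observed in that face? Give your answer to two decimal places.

31.92°

Let the plane be z = a·easting + b·northing + c.
Loc-102−Loc-101: −337a + 1002b = −281.4;  Loc-103−Loc-101: 1228a + 797b = 879.5.
Solving gives a = 0.73749, b = −0.03280.
Unit vector along 305° is (sin 305°, cos 305°) = (-0.8192, 0.5736).
Slope in that direction = a·(-0.8192) + b·(0.5736) = −0.62293.
Apparent dip = arctan|0.62293| = 31.92° (true dip is 36.4°, so apparent ≤ true as expected).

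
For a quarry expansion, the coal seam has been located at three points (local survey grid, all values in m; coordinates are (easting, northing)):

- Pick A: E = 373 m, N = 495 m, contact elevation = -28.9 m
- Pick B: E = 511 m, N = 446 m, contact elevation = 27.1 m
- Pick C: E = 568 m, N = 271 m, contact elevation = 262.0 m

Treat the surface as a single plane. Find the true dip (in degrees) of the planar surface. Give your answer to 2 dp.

53.89°

Let the plane be z = a·E + b·N + c.
Pick B−Pick A: 138a − 49b = 56;  Pick C−Pick A: 195a − 224b = 290.9.
Solving gives a = −0.08007, b = −1.36837.
Gradient magnitude |∇z| = √(a² + b²) = √(0.00641 + 1.87243) = 1.37071.
True dip = arctan(1.37071) = 53.89°, dipping toward N (azimuth ≈ 003°).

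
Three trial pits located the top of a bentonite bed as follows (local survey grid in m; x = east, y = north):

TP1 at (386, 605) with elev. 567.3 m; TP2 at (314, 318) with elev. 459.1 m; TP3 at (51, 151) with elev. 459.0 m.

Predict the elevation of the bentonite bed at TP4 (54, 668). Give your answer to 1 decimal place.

Let the plane be z = a·x + b·y + c.
TP2−TP1: −72a − 287b = −108.2;  TP3−TP1: −335a − 454b = −108.3.
Solving gives a = −0.28430, b = 0.44833.
Then c = 567.3 − a·386 − b·605 = 405.80.
At (54, 668): z = −15.4 + 299.5 + 405.80 = 689.9 m.

689.9 m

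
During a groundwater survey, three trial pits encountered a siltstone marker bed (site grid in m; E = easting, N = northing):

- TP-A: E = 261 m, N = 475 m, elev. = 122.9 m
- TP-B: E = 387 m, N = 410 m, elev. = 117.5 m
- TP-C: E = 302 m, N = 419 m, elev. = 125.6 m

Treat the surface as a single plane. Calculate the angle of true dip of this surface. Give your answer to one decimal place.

Let the plane be z = a·E + b·N + c.
TP-B−TP-A: 126a − 65b = −5.4;  TP-C−TP-A: 41a − 56b = 2.7.
Solving gives a = −0.10884, b = −0.12790.
Gradient magnitude |∇z| = √(a² + b²) = √(0.01185 + 0.01636) = 0.16794.
True dip = arctan(0.16794) = 9.5°, dipping toward NE (azimuth ≈ 040°).

9.5°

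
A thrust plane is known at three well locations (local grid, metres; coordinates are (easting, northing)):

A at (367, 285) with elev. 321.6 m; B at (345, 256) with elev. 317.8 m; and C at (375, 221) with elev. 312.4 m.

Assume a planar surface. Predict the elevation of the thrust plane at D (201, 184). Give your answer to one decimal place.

Let the plane be z = a·E + b·N + c.
B−A: −22a − 29b = −3.8;  C−A: 8a − 64b = −9.2.
Solving gives a = −0.01439, b = 0.14195.
Then c = 321.6 − a·367 − b·285 = 286.43.
At (201, 184): z = −2.9 + 26.1 + 286.43 = 309.7 m.

309.7 m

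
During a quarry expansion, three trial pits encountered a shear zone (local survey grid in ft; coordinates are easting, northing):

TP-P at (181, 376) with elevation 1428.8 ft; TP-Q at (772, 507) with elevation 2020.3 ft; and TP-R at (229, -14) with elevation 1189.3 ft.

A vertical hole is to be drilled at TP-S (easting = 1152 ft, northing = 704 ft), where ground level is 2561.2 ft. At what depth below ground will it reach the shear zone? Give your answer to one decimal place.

79.6 ft

Two edge vectors: TP-P→TP-Q = (591, 131, 591.5), TP-P→TP-R = (48, -390, -239.5).
Normal n = (TP-P→TP-Q) × (TP-P→TP-R) = (199310.5, 169936.5, -236778).
So ∂z/∂easting = −n_x/n_z = 0.841761 and ∂z/∂northing = −n_y/n_z = 0.717704.
Intercept c from TP-P: 1428.8 − 152.36 − 269.86 = 1006.58.
At (1152, 704): z_contact = 969.71 + 505.26 + 1006.58 = 2481.56 ft.
Depth below ground = 2561.2 − 2481.56 = 79.6 ft.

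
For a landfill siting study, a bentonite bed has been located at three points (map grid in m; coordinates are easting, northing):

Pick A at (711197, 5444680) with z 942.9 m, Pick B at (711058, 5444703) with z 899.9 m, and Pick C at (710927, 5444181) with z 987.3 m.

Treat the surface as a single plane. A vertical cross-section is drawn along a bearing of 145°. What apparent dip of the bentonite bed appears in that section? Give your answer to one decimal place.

Two edge vectors: Pick A→Pick B = (-139, 23, -43), Pick A→Pick C = (-270, -499, 44.4).
Normal n = (Pick A→Pick B) × (Pick A→Pick C) = (-20435.8, 17781.6, 75571).
So ∂z/∂easting = −n_x/n_z = 0.27042 and ∂z/∂northing = −n_y/n_z = −0.23530.
Unit vector along 145° is (sin 145°, cos 145°) = (0.5736, -0.8192).
Slope in that direction = a·(0.5736) + b·(-0.8192) = 0.34785.
Apparent dip = arctan|0.34785| = 19.2° (true dip is 19.7°, so apparent ≤ true as expected).

19.2°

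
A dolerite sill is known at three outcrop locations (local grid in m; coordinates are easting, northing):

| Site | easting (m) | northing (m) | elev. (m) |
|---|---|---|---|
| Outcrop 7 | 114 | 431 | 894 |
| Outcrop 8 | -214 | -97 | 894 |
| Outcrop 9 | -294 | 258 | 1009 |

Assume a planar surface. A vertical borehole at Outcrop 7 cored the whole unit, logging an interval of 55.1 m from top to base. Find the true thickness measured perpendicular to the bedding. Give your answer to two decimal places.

50.24 m

Let the plane be z = a·easting + b·northing + c.
Outcrop 8−Outcrop 7: −328a − 528b = 0;  Outcrop 9−Outcrop 7: −408a − 173b = 115.
Solving gives a = −0.38266, b = 0.23771.
|∇z| = √(a²+b²) = 0.45048, so dip δ = arctan(0.45048) = 24.25°.
True thickness = vertical thickness × cos δ = 55.1 × cos 24.25° = 50.24 m.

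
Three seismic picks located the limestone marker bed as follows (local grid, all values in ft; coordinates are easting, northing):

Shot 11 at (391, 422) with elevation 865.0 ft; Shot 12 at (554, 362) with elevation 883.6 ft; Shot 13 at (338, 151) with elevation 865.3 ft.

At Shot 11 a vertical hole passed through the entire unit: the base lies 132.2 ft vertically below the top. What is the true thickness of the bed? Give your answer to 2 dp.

131.43 ft

Two edge vectors: Shot 11→Shot 12 = (163, -60, 18.6), Shot 11→Shot 13 = (-53, -271, 0.3).
Normal n = (Shot 11→Shot 12) × (Shot 11→Shot 13) = (5022.6, -1034.7, -47353).
So ∂z/∂easting = −n_x/n_z = 0.10607 and ∂z/∂northing = −n_y/n_z = −0.02185.
|∇z| = √(a²+b²) = 0.10829, so dip δ = arctan(0.10829) = 6.18°.
True thickness = vertical thickness × cos δ = 132.2 × cos 6.18° = 131.43 ft.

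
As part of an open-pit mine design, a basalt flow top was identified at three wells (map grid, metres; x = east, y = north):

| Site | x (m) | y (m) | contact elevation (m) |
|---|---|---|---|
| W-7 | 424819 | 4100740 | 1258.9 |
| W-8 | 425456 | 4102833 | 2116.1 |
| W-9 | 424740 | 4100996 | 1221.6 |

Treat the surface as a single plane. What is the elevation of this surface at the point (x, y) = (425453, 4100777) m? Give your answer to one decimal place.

1838.2 m

Let the plane be z = a·x + b·y + c.
W-8−W-7: 637a + 2093b = 857.2;  W-9−W-7: −79a + 256b = −37.3.
Solving gives a = 0.905891864, b = 0.133849442.
Then c = 1258.9 − a·424819 − b·4100740 = −932462.94.
At (425453, 4100777): z = 385414.4 + 548886.7 − 932462.94 = 1838.2 m.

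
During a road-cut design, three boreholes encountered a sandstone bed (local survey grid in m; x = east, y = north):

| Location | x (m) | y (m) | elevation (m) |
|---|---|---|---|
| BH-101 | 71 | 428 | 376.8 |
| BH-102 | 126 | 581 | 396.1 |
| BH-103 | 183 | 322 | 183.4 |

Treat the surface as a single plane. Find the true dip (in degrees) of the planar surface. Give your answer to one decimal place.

52.9°

Let the plane be z = a·x + b·y + c.
BH-102−BH-101: 55a + 153b = 19.3;  BH-103−BH-101: 112a − 106b = −193.4.
Solving gives a = −1.19936, b = 0.55728.
Gradient magnitude |∇z| = √(a² + b²) = √(1.43845 + 0.31057) = 1.32251.
True dip = arctan(1.32251) = 52.9°, dipping toward ESE (azimuth ≈ 115°).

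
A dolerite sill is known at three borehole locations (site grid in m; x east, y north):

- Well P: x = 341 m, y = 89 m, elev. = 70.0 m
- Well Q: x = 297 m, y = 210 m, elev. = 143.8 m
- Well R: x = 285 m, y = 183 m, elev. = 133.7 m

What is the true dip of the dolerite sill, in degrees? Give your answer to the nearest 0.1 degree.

30.2°

Two edge vectors: Well P→Well Q = (-44, 121, 73.8), Well P→Well R = (-56, 94, 63.7).
Normal n = (Well P→Well Q) × (Well P→Well R) = (770.5, -1330, 2640).
So ∂z/∂x = −n_x/n_z = −0.29186 and ∂z/∂y = −n_y/n_z = 0.50379.
Gradient magnitude |∇z| = √(a² + b²) = √(0.08518 + 0.25380) = 0.58222.
True dip = arctan(0.58222) = 30.2°, dipping toward SSE (azimuth ≈ 150°).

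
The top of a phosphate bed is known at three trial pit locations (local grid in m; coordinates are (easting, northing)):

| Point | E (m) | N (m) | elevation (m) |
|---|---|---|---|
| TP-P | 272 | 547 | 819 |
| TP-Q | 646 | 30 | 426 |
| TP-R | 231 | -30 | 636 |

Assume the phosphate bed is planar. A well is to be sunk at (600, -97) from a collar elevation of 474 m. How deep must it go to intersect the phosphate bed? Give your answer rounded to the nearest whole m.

Let the plane be z = a·E + b·N + c.
TP-Q−TP-P: 374a − 517b = −393;  TP-R−TP-P: −41a − 577b = −183.
Solving gives a = −0.55761, b = 0.35678.
Then c = 819 − a·272 − b·547 = 775.51.
At (600, -97): z_contact = −334.6 − 34.6 + 775.51 = 406.3 m.
Depth below ground = 474 − 406.3 = 68 m.

68 m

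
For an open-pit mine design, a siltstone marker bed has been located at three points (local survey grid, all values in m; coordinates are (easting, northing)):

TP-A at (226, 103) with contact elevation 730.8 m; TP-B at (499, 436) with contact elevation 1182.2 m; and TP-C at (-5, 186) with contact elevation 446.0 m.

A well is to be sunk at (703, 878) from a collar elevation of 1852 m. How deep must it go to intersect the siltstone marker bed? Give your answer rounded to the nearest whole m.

281 m

Two edge vectors: TP-A→TP-B = (273, 333, 451.4), TP-A→TP-C = (-231, 83, -284.8).
Normal n = (TP-A→TP-B) × (TP-A→TP-C) = (-132304.6, -26523, 99582).
So ∂z/∂E = −n_x/n_z = 1.32860 and ∂z/∂N = −n_y/n_z = 0.26634.
Intercept c from TP-A: 730.8 − 300.26 − 27.43 = 403.10.
At (703, 878): z_contact = 934.0 + 233.8 + 403.10 = 1571.0 m.
Depth below ground = 1852 − 1571.0 = 281 m.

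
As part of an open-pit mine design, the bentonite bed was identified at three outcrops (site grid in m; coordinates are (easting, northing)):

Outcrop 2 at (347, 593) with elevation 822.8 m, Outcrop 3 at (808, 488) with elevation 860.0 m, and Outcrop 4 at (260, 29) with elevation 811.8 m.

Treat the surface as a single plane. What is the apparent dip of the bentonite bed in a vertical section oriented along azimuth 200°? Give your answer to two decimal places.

1.98°

Let the plane be z = a·E + b·N + c.
Outcrop 3−Outcrop 2: 461a − 105b = 37.2;  Outcrop 4−Outcrop 2: −87a − 564b = −11.
Solving gives a = 0.08225, b = 0.00682.
Unit vector along 200° is (sin 200°, cos 200°) = (-0.3420, -0.9397).
Slope in that direction = a·(-0.3420) + b·(-0.9397) = −0.03454.
Apparent dip = arctan|0.03454| = 1.98° (true dip is 4.7°, so apparent ≤ true as expected).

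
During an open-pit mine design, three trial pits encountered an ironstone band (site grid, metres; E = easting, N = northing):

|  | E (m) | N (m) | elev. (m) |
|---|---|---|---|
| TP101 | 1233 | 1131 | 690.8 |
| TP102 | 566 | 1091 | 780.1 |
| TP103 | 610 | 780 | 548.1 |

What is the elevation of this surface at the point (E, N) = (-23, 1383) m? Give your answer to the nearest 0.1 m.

1094.9 m

Let the plane be z = a·E + b·N + c.
TP102−TP101: −667a − 40b = 89.3;  TP103−TP101: −623a − 351b = −142.7.
Solving gives a = −0.177117, b = 0.720922.
Then c = 690.8 − a·1233 − b·1131 = 93.82.
At (-23, 1383): z = 4.1 + 997.0 + 93.82 = 1094.9 m.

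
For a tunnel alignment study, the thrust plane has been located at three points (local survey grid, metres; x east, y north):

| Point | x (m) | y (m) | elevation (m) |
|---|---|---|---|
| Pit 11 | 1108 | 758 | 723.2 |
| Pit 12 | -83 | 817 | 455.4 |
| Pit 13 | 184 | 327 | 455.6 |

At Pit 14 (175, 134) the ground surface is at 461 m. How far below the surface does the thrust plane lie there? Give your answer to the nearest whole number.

Let the plane be z = a·x + b·y + c.
Pit 12−Pit 11: −1191a + 59b = −267.8;  Pit 13−Pit 11: −924a − 431b = −267.6.
Solving gives a = 0.23107, b = 0.12550.
Then c = 723.2 − a·1108 − b·758 = 372.04.
At (175, 134): z_contact = 40.4 + 16.8 + 372.04 = 429.3 m.
Depth below ground = 461 − 429.3 = 32 m.

32 m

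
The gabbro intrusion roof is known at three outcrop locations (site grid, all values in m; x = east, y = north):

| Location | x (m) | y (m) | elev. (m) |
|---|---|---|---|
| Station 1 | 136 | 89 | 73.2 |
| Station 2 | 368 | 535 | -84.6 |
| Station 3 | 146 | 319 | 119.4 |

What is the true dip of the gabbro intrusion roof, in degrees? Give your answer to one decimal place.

Two edge vectors: Station 1→Station 2 = (232, 446, -157.8), Station 1→Station 3 = (10, 230, 46.2).
Normal n = (Station 1→Station 2) × (Station 1→Station 3) = (56899.2, -12296.4, 48900).
So ∂z/∂x = −n_x/n_z = −1.16358 and ∂z/∂y = −n_y/n_z = 0.25146.
Gradient magnitude |∇z| = √(a² + b²) = √(1.35392 + 0.06323) = 1.19044.
True dip = arctan(1.19044) = 50.0°, dipping toward ESE (azimuth ≈ 102°).

50.0°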